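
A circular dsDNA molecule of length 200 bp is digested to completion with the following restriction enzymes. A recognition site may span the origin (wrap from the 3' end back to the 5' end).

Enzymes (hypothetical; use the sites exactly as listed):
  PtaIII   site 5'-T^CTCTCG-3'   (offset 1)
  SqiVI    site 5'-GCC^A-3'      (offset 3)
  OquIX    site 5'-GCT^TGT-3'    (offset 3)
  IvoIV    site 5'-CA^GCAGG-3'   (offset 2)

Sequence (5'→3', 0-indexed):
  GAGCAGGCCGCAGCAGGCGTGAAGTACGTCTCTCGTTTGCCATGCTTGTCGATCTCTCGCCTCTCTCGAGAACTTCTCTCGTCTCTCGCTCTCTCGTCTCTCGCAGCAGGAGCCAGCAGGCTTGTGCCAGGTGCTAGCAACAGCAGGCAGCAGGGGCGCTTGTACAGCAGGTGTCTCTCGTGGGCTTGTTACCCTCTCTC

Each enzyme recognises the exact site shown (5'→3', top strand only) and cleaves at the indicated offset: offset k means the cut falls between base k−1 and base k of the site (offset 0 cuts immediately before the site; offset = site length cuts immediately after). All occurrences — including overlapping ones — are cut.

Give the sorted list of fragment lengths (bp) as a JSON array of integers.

Site scan:
  PtaIII TCTCTCG/1: at [28, 52, 61, 74, 81, 89, 96, 173, 194] ⇒ [29, 53, 62, 75, 82, 90, 97, 174, 195]
  SqiVI GCCA/3: at [38, 111, 125] ⇒ [41, 114, 128]
  OquIX GCTTGT/3: at [43, 119, 157, 183] ⇒ [46, 122, 160, 186]
  IvoIV CAGCAGG/2: at [10, 103, 113, 140, 147, 164] ⇒ [12, 105, 115, 142, 149, 166]

All cut coordinates (distinct, sorted): [12, 29, 41, 46, 53, 62, 75, 82, 90, 97, 105, 114, 115, 122, 128, 142, 149, 160, 166, 174, 186, 195]

Fragment lengths:
  12→29: 17 bp
  29→41: 12 bp
  41→46: 5 bp
  46→53: 7 bp
  53→62: 9 bp
  62→75: 13 bp
  75→82: 7 bp
  82→90: 8 bp
  90→97: 7 bp
  97→105: 8 bp
  105→114: 9 bp
  114→115: 1 bp
  115→122: 7 bp
  122→128: 6 bp
  128→142: 14 bp
  142→149: 7 bp
  149→160: 11 bp
  160→166: 6 bp
  166→174: 8 bp
  174→186: 12 bp
  186→195: 9 bp
  195→12 (wrap): 200-195+12 = 17 bp

[1,5,6,6,7,7,7,7,7,8,8,8,9,9,9,11,12,12,13,14,17,17]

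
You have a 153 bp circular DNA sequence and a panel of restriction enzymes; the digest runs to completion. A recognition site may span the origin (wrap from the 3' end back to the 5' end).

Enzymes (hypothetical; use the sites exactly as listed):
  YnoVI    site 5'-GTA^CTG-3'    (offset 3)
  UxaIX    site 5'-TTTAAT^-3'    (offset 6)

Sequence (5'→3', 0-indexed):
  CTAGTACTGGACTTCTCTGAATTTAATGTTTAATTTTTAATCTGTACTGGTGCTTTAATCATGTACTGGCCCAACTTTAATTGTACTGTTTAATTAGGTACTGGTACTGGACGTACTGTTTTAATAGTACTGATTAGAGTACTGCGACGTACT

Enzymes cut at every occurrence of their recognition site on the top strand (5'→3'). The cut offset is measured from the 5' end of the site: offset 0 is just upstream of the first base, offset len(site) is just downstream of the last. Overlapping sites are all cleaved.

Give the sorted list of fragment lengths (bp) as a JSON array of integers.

[4,4,5,6,6,6,7,7,9,9,10,12,13,16,18,21]

Scan for sites:
  YnoVI (GTACTG, off=3): starts [3, 43, 62, 82, 97, 103, 112, 126, 138] → cuts [6, 46, 65, 85, 100, 106, 115, 129, 141]
  UxaIX (TTTAAT, off=6): starts [21, 28, 35, 53, 75, 88, 119] → cuts [27, 34, 41, 59, 81, 94, 125]

Pooled cuts: [6, 27, 34, 41, 46, 59, 65, 81, 85, 94, 100, 106, 115, 125, 129, 141]

Fragments:
  6→27: 21 bp
  27→34: 7 bp
  34→41: 7 bp
  41→46: 5 bp
  46→59: 13 bp
  59→65: 6 bp
  65→81: 16 bp
  81→85: 4 bp
  85→94: 9 bp
  94→100: 6 bp
  100→106: 6 bp
  106→115: 9 bp
  115→125: 10 bp
  125→129: 4 bp
  129→141: 12 bp
  141→6 (wrap): 153-141+6 = 18 bp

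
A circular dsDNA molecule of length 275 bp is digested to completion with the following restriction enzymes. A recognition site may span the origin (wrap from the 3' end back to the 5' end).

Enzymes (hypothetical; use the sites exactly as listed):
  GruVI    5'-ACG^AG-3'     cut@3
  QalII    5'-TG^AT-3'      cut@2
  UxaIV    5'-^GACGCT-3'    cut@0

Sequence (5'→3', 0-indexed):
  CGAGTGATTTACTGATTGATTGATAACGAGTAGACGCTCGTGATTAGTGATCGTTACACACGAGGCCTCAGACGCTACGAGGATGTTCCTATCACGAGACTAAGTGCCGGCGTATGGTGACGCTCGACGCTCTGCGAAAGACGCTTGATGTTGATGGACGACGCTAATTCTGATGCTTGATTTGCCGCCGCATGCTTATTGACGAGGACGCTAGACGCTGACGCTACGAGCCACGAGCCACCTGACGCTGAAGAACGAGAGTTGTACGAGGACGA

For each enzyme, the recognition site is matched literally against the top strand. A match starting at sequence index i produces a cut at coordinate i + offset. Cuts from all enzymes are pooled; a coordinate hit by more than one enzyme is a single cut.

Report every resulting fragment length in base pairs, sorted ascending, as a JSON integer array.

Site scan:
  GruVI (ACGAG, off=3): starts [25, 59, 76, 93, 201, 225, 232, 254, 265, 274] → cuts [2, 28, 62, 79, 96, 204, 228, 235, 257, 268]
  QalII (TGAT, off=2): starts [4, 12, 16, 20, 40, 47, 145, 151, 170, 177] → cuts [6, 14, 18, 22, 42, 49, 147, 153, 172, 179]
  UxaIV (GACGCT, off=0): starts [32, 70, 118, 125, 139, 159, 206, 213, 219, 243] → cuts [32, 70, 118, 125, 139, 159, 206, 213, 219, 243]

All cut coordinates (distinct, sorted): [2, 6, 14, 18, 22, 28, 32, 42, 49, 62, 70, 79, 96, 118, 125, 139, 147, 153, 159, 172, 179, 204, 206, 213, 219, 228, 235, 243, 257, 268]

Fragment lengths:
  2→6: 4 bp
  6→14: 8 bp
  14→18: 4 bp
  18→22: 4 bp
  22→28: 6 bp
  28→32: 4 bp
  32→42: 10 bp
  42→49: 7 bp
  49→62: 13 bp
  62→70: 8 bp
  70→79: 9 bp
  79→96: 17 bp
  96→118: 22 bp
  118→125: 7 bp
  125→139: 14 bp
  139→147: 8 bp
  147→153: 6 bp
  153→159: 6 bp
  159→172: 13 bp
  172→179: 7 bp
  179→204: 25 bp
  204→206: 2 bp
  206→213: 7 bp
  213→219: 6 bp
  219→228: 9 bp
  228→235: 7 bp
  235→243: 8 bp
  243→257: 14 bp
  257→268: 11 bp
  268→2 (wrap): 275-268+2 = 9 bp

[2,4,4,4,4,6,6,6,6,7,7,7,7,7,8,8,8,8,9,9,9,10,11,13,13,14,14,17,22,25]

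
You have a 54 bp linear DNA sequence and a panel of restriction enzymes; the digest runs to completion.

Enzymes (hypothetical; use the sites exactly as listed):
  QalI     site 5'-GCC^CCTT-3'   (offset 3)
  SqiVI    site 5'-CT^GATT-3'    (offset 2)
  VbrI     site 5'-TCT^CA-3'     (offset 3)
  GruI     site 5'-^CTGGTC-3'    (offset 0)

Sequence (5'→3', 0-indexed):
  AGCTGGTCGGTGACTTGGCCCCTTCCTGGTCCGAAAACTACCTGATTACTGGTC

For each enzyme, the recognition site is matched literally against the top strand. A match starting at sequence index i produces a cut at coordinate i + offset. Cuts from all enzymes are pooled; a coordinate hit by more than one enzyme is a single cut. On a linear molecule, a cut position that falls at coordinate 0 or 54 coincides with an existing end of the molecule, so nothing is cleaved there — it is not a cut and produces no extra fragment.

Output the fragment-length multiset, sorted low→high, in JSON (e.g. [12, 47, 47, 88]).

[2,5,5,6,18,18]

Scan for sites:
  QalI (GCCCCTT, off=3): starts [17] → cuts [20]
  SqiVI (CTGATT, off=2): starts [41] → cuts [43]
  VbrI (TCTCA, off=3): no sites
  GruI (CTGGTC, off=0): starts [2, 25, 48] → cuts [2, 25, 48]

All cut coordinates (distinct, sorted): [2, 20, 25, 43, 48]

Fragment lengths:
  [0,2): 2 bp
  [2,20): 18 bp
  [20,25): 5 bp
  [25,43): 18 bp
  [43,48): 5 bp
  [48,54): 6 bp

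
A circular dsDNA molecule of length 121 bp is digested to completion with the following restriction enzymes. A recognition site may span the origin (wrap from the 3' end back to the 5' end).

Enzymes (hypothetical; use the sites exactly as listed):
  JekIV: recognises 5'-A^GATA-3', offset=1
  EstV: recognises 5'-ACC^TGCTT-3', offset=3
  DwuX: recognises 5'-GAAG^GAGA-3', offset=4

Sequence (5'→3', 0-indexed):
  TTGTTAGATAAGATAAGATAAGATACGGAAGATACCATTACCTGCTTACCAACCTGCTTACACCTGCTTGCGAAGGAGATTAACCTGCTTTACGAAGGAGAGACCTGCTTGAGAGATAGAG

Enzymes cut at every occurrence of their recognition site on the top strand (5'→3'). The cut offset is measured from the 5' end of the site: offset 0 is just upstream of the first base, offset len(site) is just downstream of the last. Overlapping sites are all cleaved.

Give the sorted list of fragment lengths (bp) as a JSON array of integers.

Site scan:
  JekIV (AGATA, off=1): starts [5, 10, 15, 20, 29, 113] → cuts [6, 11, 16, 21, 30, 114]
  EstV (ACCTGCTT, off=3): starts [39, 51, 61, 82, 102] → cuts [42, 54, 64, 85, 105]
  DwuX (GAAGGAGA, off=4): starts [71, 93] → cuts [75, 97]

All cut coordinates (distinct, sorted): [6, 11, 16, 21, 30, 42, 54, 64, 75, 85, 97, 105, 114]

Fragment lengths:
  6→11: 5 bp
  11→16: 5 bp
  16→21: 5 bp
  21→30: 9 bp
  30→42: 12 bp
  42→54: 12 bp
  54→64: 10 bp
  64→75: 11 bp
  75→85: 10 bp
  85→97: 12 bp
  97→105: 8 bp
  105→114: 9 bp
  114→6 (wrap): 121-114+6 = 13 bp

[5,5,5,8,9,9,10,10,11,12,12,12,13]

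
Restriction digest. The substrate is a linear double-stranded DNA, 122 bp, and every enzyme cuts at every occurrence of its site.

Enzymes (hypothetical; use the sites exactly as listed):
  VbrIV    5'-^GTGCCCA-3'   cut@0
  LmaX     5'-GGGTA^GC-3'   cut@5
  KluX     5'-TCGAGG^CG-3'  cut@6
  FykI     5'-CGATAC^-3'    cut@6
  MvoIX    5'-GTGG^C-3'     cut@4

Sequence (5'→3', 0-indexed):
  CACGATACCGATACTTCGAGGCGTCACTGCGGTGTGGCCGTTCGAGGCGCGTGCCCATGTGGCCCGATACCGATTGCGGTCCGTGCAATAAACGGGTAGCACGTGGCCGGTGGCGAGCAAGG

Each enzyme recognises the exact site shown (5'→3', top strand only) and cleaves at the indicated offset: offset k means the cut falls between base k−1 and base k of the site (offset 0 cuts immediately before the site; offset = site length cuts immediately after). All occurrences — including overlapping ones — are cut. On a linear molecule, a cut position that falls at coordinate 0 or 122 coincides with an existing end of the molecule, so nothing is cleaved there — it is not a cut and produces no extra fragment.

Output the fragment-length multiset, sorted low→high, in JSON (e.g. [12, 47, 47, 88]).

[3,6,7,7,8,8,8,9,10,12,16,28]

Site scan:
  VbrIV (GTGCCCA, off=0): starts [50] → cuts [50]
  LmaX (GGGTAGC, off=5): starts [93] → cuts [98]
  KluX (TCGAGGCG, off=6): starts [15, 41] → cuts [21, 47]
  FykI (CGATAC, off=6): starts [2, 8, 64] → cuts [8, 14, 70]
  MvoIX (GTGGC, off=4): starts [33, 58, 102, 109] → cuts [37, 62, 106, 113]

Pooled cuts: [8, 14, 21, 37, 47, 50, 62, 70, 98, 106, 113]

Fragment lengths:
  [0,8): 8 bp
  [8,14): 6 bp
  [14,21): 7 bp
  [21,37): 16 bp
  [37,47): 10 bp
  [47,50): 3 bp
  [50,62): 12 bp
  [62,70): 8 bp
  [70,98): 28 bp
  [98,106): 8 bp
  [106,113): 7 bp
  [113,122): 9 bp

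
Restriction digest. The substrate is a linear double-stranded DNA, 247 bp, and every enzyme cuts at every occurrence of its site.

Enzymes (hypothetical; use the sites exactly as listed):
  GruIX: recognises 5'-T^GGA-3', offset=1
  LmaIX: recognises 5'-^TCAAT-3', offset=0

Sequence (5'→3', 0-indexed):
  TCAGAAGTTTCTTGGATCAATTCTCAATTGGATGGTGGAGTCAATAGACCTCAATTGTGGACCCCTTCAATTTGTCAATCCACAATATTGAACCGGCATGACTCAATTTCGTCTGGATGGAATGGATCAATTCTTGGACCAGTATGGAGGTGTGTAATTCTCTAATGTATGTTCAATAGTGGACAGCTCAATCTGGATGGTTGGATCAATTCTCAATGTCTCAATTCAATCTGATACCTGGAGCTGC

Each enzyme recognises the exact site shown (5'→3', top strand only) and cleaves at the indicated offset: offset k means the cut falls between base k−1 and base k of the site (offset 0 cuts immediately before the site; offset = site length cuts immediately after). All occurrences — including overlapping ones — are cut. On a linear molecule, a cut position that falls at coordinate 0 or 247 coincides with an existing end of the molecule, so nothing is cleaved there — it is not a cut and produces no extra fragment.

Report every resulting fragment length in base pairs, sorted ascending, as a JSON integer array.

Per-enzyme occurrences:
  GruIX TGGA/1: at [12, 28, 35, 57, 113, 117, 122, 134, 144, 179, 193, 201, 238] ⇒ [13, 29, 36, 58, 114, 118, 123, 135, 145, 180, 194, 202, 239]
  LmaIX TCAAT/0: at [16, 23, 40, 50, 66, 74, 102, 126, 172, 187, 205, 212, 220, 225] ⇒ [16, 23, 40, 50, 66, 74, 102, 126, 172, 187, 205, 212, 220, 225]

Pooled cuts: [13, 16, 23, 29, 36, 40, 50, 58, 66, 74, 102, 114, 118, 123, 126, 135, 145, 172, 180, 187, 194, 202, 205, 212, 220, 225, 239]

Fragments:
  [0,13): 13 bp
  [13,16): 3 bp
  [16,23): 7 bp
  [23,29): 6 bp
  [29,36): 7 bp
  [36,40): 4 bp
  [40,50): 10 bp
  [50,58): 8 bp
  [58,66): 8 bp
  [66,74): 8 bp
  [74,102): 28 bp
  [102,114): 12 bp
  [114,118): 4 bp
  [118,123): 5 bp
  [123,126): 3 bp
  [126,135): 9 bp
  [135,145): 10 bp
  [145,172): 27 bp
  [172,180): 8 bp
  [180,187): 7 bp
  [187,194): 7 bp
  [194,202): 8 bp
  [202,205): 3 bp
  [205,212): 7 bp
  [212,220): 8 bp
  [220,225): 5 bp
  [225,239): 14 bp
  [239,247): 8 bp

[3,3,3,4,4,5,5,6,7,7,7,7,7,8,8,8,8,8,8,8,9,10,10,12,13,14,27,28]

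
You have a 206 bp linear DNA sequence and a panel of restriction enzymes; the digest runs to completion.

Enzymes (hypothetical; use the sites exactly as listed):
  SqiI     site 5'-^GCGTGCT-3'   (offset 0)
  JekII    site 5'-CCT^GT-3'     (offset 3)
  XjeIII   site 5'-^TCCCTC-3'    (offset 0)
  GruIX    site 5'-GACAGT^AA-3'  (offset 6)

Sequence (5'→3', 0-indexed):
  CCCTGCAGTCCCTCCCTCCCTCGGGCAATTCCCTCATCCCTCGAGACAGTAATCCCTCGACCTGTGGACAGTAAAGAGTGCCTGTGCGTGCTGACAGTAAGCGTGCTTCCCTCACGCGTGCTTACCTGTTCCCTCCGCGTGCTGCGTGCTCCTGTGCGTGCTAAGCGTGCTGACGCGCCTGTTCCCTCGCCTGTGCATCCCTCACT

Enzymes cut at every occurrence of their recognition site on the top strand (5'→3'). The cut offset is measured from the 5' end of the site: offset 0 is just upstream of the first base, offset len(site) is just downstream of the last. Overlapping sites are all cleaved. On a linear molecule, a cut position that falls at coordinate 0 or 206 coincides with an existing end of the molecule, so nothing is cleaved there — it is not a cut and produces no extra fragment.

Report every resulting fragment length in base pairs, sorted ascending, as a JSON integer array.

[2,2,2,2,2,2,4,4,5,7,7,7,7,8,8,9,9,9,10,10,11,11,12,13,13,14,16]

Per-enzyme occurrences:
  SqiI GCGTGCT/0: at [85, 100, 115, 136, 143, 155, 164] ⇒ [85, 100, 115, 136, 143, 155, 164]
  JekII CCTGT/3: at [60, 80, 124, 150, 177, 189] ⇒ [63, 83, 127, 153, 180, 192]
  XjeIII TCCCTC/0: at [8, 12, 16, 29, 36, 52, 107, 129, 182, 197] ⇒ [8, 12, 16, 29, 36, 52, 107, 129, 182, 197]
  GruIX GACAGTAA/6: at [44, 66, 92] ⇒ [50, 72, 98]

All cut coordinates (distinct, sorted): [8, 12, 16, 29, 36, 50, 52, 63, 72, 83, 85, 98, 100, 107, 115, 127, 129, 136, 143, 153, 155, 164, 180, 182, 192, 197]

Fragments:
  [0,8): 8 bp
  [8,12): 4 bp
  [12,16): 4 bp
  [16,29): 13 bp
  [29,36): 7 bp
  [36,50): 14 bp
  [50,52): 2 bp
  [52,63): 11 bp
  [63,72): 9 bp
  [72,83): 11 bp
  [83,85): 2 bp
  [85,98): 13 bp
  [98,100): 2 bp
  [100,107): 7 bp
  [107,115): 8 bp
  [115,127): 12 bp
  [127,129): 2 bp
  [129,136): 7 bp
  [136,143): 7 bp
  [143,153): 10 bp
  [153,155): 2 bp
  [155,164): 9 bp
  [164,180): 16 bp
  [180,182): 2 bp
  [182,192): 10 bp
  [192,197): 5 bp
  [197,206): 9 bp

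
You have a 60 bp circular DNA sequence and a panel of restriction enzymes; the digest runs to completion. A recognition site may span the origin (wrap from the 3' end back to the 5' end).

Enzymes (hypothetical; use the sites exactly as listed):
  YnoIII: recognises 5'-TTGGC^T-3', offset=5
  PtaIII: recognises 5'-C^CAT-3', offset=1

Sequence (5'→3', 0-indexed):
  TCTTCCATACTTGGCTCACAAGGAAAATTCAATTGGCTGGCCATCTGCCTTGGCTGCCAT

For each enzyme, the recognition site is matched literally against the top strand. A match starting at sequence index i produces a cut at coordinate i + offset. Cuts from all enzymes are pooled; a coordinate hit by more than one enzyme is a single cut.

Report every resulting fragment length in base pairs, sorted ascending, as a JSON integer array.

Scan for sites:
  YnoIII TTGGCT/5: at [10, 32, 49] ⇒ [15, 37, 54]
  PtaIII CCAT/1: at [4, 40, 56] ⇒ [5, 41, 57]

Pooled cuts: [5, 15, 37, 41, 54, 57]

Fragments:
  5→15: 10 bp
  15→37: 22 bp
  37→41: 4 bp
  41→54: 13 bp
  54→57: 3 bp
  57→5 (wrap): 60-57+5 = 8 bp

[3,4,8,10,13,22]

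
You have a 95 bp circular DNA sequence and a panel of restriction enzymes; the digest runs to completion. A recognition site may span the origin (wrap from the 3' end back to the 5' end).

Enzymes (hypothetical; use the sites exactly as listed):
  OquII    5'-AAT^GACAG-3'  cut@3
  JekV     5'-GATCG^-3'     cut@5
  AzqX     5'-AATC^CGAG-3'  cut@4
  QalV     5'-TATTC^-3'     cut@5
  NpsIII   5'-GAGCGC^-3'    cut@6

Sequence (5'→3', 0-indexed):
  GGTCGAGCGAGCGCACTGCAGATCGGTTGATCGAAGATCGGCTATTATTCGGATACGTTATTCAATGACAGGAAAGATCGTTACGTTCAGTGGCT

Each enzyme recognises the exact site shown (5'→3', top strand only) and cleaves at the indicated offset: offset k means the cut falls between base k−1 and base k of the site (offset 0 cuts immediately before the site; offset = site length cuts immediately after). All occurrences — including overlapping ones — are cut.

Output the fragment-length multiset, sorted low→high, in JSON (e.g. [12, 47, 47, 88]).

[3,7,8,10,11,13,14,29]

Site scan:
  OquII AATGACAG/3: at [63] ⇒ [66]
  JekV GATCG/5: at [20, 28, 35, 75] ⇒ [25, 33, 40, 80]
  AzqX (AATCCGAG, off=4): no sites
  QalV TATTC/5: at [45, 58] ⇒ [50, 63]
  NpsIII GAGCGC/6: at [8] ⇒ [14]

All cut coordinates (distinct, sorted): [14, 25, 33, 40, 50, 63, 66, 80]

Fragment lengths:
  14→25: 11 bp
  25→33: 8 bp
  33→40: 7 bp
  40→50: 10 bp
  50→63: 13 bp
  63→66: 3 bp
  66→80: 14 bp
  80→14 (wrap): 95-80+14 = 29 bp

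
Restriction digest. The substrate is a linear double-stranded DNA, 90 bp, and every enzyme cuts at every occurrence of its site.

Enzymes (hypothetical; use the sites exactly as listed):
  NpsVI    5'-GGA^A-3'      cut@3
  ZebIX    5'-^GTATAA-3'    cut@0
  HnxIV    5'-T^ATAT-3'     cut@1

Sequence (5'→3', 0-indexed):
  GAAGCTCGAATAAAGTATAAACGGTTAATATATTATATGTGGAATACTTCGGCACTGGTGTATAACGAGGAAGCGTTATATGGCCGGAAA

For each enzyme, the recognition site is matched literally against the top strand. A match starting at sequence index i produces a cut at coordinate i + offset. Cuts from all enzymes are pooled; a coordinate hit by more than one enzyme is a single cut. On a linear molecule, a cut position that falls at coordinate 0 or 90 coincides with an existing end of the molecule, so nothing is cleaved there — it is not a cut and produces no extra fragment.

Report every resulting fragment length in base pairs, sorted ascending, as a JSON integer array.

[2,5,6,9,11,12,14,15,16]

Per-enzyme occurrences:
  NpsVI (GGAA, off=3): starts [40, 68, 85] → cuts [43, 71, 88]
  ZebIX (GTATAA, off=0): starts [14, 59] → cuts [14, 59]
  HnxIV (TATAT, off=1): starts [28, 33, 76] → cuts [29, 34, 77]

All cut coordinates (distinct, sorted): [14, 29, 34, 43, 59, 71, 77, 88]

Fragments:
  [0,14): 14 bp
  [14,29): 15 bp
  [29,34): 5 bp
  [34,43): 9 bp
  [43,59): 16 bp
  [59,71): 12 bp
  [71,77): 6 bp
  [77,88): 11 bp
  [88,90): 2 bp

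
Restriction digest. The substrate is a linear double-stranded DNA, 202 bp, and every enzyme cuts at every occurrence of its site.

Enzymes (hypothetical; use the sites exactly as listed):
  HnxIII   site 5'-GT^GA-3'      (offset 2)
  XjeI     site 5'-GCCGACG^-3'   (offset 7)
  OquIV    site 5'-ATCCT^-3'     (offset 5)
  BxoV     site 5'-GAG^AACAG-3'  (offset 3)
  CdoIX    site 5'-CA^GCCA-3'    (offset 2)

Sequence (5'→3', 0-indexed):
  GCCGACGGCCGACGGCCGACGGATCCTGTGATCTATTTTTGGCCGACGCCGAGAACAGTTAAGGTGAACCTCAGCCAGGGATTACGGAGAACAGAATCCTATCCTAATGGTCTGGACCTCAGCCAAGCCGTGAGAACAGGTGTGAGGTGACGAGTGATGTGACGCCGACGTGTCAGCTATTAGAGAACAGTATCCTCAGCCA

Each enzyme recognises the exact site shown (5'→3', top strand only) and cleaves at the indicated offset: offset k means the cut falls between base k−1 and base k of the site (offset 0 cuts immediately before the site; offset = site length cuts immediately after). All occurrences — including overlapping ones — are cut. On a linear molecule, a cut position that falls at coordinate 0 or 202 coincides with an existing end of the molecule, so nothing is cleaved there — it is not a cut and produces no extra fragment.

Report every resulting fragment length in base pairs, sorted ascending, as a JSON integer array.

[2,2,3,4,5,5,5,5,6,7,7,7,7,8,9,10,10,11,11,12,15,16,16,19]

Site scan:
  HnxIII (GTGA, off=2): starts [27, 63, 129, 141, 146, 153, 158] → cuts [29, 65, 131, 143, 148, 155, 160]
  XjeI (GCCGACG, off=7): starts [0, 7, 14, 41, 163] → cuts [7, 14, 21, 48, 170]
  OquIV (ATCCT, off=5): starts [22, 95, 100, 191] → cuts [27, 100, 105, 196]
  BxoV (GAGAACAG, off=3): starts [50, 86, 131, 182] → cuts [53, 89, 134, 185]
  CdoIX (CAGCCA, off=2): starts [71, 119, 196] → cuts [73, 121, 198]

Pooled cuts: [7, 14, 21, 27, 29, 48, 53, 65, 73, 89, 100, 105, 121, 131, 134, 143, 148, 155, 160, 170, 185, 196, 198]

Fragment lengths:
  [0,7): 7 bp
  [7,14): 7 bp
  [14,21): 7 bp
  [21,27): 6 bp
  [27,29): 2 bp
  [29,48): 19 bp
  [48,53): 5 bp
  [53,65): 12 bp
  [65,73): 8 bp
  [73,89): 16 bp
  [89,100): 11 bp
  [100,105): 5 bp
  [105,121): 16 bp
  [121,131): 10 bp
  [131,134): 3 bp
  [134,143): 9 bp
  [143,148): 5 bp
  [148,155): 7 bp
  [155,160): 5 bp
  [160,170): 10 bp
  [170,185): 15 bp
  [185,196): 11 bp
  [196,198): 2 bp
  [198,202): 4 bp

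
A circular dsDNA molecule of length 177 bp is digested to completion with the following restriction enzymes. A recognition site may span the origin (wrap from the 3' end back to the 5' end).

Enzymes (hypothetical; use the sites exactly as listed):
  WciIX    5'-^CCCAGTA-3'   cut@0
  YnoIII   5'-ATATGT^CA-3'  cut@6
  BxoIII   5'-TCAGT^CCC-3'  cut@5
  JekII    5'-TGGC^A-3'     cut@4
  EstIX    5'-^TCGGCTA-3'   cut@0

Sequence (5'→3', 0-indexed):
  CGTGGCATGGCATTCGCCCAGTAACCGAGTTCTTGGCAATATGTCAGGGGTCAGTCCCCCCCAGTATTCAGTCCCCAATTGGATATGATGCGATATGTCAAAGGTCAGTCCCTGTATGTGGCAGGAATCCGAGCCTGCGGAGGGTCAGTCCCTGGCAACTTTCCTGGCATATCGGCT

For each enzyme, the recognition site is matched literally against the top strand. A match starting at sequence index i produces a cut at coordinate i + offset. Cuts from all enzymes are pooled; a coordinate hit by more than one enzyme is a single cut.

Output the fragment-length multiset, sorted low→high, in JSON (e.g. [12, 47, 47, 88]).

[4,5,5,7,7,11,11,12,13,13,15,21,26,27]

Per-enzyme occurrences:
  WciIX CCCAGTA/0: at [16, 59] ⇒ [16, 59]
  YnoIII ATATGTCA/6: at [38, 92] ⇒ [44, 98]
  BxoIII TCAGTCCC/5: at [50, 67, 104, 144] ⇒ [55, 72, 109, 149]
  JekII TGGCA/4: at [2, 7, 33, 118, 152, 164] ⇒ [6, 11, 37, 122, 156, 168]
  EstIX (TCGGCTA, off=0): no sites

Pooled cuts: [6, 11, 16, 37, 44, 55, 59, 72, 98, 109, 122, 149, 156, 168]

Fragment lengths:
  6→11: 5 bp
  11→16: 5 bp
  16→37: 21 bp
  37→44: 7 bp
  44→55: 11 bp
  55→59: 4 bp
  59→72: 13 bp
  72→98: 26 bp
  98→109: 11 bp
  109→122: 13 bp
  122→149: 27 bp
  149→156: 7 bp
  156→168: 12 bp
  168→6 (wrap): 177-168+6 = 15 bp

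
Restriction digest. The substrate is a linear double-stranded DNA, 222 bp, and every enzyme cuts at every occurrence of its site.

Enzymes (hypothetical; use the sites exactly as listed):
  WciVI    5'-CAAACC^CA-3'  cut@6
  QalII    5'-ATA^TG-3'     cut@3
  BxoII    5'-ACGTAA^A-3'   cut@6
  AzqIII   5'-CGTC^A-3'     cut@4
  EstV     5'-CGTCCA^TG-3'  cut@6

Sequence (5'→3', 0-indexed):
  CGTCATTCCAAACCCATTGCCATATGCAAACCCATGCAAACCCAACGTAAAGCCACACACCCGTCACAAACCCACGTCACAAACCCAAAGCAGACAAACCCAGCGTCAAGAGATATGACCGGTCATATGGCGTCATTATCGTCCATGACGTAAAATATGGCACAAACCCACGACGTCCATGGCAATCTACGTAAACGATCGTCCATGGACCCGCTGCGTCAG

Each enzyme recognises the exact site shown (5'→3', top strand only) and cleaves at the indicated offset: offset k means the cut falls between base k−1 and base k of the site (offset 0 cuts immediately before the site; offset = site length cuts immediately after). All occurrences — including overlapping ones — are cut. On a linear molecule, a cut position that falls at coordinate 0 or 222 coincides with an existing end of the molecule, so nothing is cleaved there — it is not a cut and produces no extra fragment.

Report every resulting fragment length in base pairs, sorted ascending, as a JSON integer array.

Scan for sites:
  WciVI (CAAACCCA, off=6): starts [8, 26, 36, 66, 79, 94, 162] → cuts [14, 32, 42, 72, 85, 100, 168]
  QalII (ATATG, off=3): starts [21, 112, 124, 154] → cuts [24, 115, 127, 157]
  BxoII (ACGTAAA, off=6): starts [44, 147, 188] → cuts [50, 153, 194]
  AzqIII (CGTCA, off=4): starts [0, 61, 74, 103, 130, 216] → cuts [4, 65, 78, 107, 134, 220]
  EstV (CGTCCATG, off=6): starts [139, 173, 199] → cuts [145, 179, 205]

Pooled cuts: [4, 14, 24, 32, 42, 50, 65, 72, 78, 85, 100, 107, 115, 127, 134, 145, 153, 157, 168, 179, 194, 205, 220]

Fragments:
  [0,4): 4 bp
  [4,14): 10 bp
  [14,24): 10 bp
  [24,32): 8 bp
  [32,42): 10 bp
  [42,50): 8 bp
  [50,65): 15 bp
  [65,72): 7 bp
  [72,78): 6 bp
  [78,85): 7 bp
  [85,100): 15 bp
  [100,107): 7 bp
  [107,115): 8 bp
  [115,127): 12 bp
  [127,134): 7 bp
  [134,145): 11 bp
  [145,153): 8 bp
  [153,157): 4 bp
  [157,168): 11 bp
  [168,179): 11 bp
  [179,194): 15 bp
  [194,205): 11 bp
  [205,220): 15 bp
  [220,222): 2 bp

[2,4,4,6,7,7,7,7,8,8,8,8,10,10,10,11,11,11,11,12,15,15,15,15]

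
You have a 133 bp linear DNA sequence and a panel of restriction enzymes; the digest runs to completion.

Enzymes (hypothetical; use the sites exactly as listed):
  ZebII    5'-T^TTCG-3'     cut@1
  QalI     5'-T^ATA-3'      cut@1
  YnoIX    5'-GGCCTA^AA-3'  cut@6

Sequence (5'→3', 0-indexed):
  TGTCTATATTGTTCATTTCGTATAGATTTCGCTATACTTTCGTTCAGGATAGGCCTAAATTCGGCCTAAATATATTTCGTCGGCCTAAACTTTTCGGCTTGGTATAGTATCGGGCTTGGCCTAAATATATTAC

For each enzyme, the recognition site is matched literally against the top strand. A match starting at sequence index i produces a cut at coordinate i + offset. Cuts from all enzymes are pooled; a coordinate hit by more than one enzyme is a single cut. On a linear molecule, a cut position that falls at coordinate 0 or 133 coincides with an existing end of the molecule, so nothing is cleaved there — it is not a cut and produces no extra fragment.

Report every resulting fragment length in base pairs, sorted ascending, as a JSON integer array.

[3,3,4,5,5,5,5,6,6,7,11,11,11,12,19,20]

Site scan:
  ZebII (TTTCG, off=1): starts [15, 26, 37, 74, 91] → cuts [16, 27, 38, 75, 92]
  QalI (TATA, off=1): starts [4, 20, 32, 70, 102, 125] → cuts [5, 21, 33, 71, 103, 126]
  YnoIX (GGCCTAAA, off=6): starts [51, 62, 81, 117] → cuts [57, 68, 87, 123]

All cut coordinates (distinct, sorted): [5, 16, 21, 27, 33, 38, 57, 68, 71, 75, 87, 92, 103, 123, 126]

Fragments:
  [0,5): 5 bp
  [5,16): 11 bp
  [16,21): 5 bp
  [21,27): 6 bp
  [27,33): 6 bp
  [33,38): 5 bp
  [38,57): 19 bp
  [57,68): 11 bp
  [68,71): 3 bp
  [71,75): 4 bp
  [75,87): 12 bp
  [87,92): 5 bp
  [92,103): 11 bp
  [103,123): 20 bp
  [123,126): 3 bp
  [126,133): 7 bp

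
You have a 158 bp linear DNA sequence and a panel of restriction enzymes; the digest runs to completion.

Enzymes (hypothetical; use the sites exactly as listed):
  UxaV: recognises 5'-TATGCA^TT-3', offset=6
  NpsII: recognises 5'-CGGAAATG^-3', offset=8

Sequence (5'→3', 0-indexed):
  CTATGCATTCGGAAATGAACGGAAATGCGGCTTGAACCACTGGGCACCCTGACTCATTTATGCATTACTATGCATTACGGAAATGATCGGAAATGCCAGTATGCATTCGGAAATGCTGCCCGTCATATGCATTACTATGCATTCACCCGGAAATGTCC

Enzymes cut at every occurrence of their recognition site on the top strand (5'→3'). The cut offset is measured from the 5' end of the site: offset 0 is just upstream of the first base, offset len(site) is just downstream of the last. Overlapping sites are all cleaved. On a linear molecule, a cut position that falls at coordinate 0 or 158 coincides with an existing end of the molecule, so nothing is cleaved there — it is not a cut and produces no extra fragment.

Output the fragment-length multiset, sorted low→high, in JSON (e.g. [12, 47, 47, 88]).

Per-enzyme occurrences:
  UxaV (TATGCATT, off=6): starts [1, 58, 68, 99, 125, 135] → cuts [7, 64, 74, 105, 131, 141]
  NpsII (CGGAAATG, off=8): starts [9, 19, 77, 87, 107, 147] → cuts [17, 27, 85, 95, 115, 155]

Pooled cuts: [7, 17, 27, 64, 74, 85, 95, 105, 115, 131, 141, 155]

Fragment lengths:
  [0,7): 7 bp
  [7,17): 10 bp
  [17,27): 10 bp
  [27,64): 37 bp
  [64,74): 10 bp
  [74,85): 11 bp
  [85,95): 10 bp
  [95,105): 10 bp
  [105,115): 10 bp
  [115,131): 16 bp
  [131,141): 10 bp
  [141,155): 14 bp
  [155,158): 3 bp

[3,7,10,10,10,10,10,10,10,11,14,16,37]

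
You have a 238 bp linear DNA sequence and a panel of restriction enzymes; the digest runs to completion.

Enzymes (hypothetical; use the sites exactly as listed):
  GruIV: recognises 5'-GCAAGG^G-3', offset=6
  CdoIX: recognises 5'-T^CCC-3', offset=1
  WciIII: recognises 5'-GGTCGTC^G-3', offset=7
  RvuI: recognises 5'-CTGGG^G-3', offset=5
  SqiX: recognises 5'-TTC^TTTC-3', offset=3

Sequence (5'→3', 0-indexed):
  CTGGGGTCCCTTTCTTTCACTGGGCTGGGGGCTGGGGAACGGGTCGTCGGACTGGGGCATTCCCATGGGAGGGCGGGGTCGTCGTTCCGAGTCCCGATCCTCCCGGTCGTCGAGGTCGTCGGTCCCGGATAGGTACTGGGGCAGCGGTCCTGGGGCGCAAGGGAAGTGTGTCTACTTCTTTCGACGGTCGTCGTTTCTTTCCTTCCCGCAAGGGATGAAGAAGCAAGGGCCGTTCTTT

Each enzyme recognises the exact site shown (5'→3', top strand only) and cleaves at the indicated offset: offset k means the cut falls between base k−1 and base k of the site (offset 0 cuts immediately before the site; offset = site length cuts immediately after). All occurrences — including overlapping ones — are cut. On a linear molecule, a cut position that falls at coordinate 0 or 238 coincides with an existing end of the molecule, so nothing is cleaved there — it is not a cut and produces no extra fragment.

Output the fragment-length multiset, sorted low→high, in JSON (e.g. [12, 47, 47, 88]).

[2,3,5,5,5,7,7,7,8,8,9,9,9,9,10,10,12,14,14,15,15,16,17,22]

Site scan:
  GruIV GCAAGGG/6: at [156, 207, 222] ⇒ [162, 213, 228]
  CdoIX TCCC/1: at [6, 60, 91, 100, 122, 203] ⇒ [7, 61, 92, 101, 123, 204]
  WciIII GGTCGTCG/7: at [41, 76, 104, 113, 185] ⇒ [48, 83, 111, 120, 192]
  RvuI CTGGGG/5: at [0, 24, 31, 51, 135, 149] ⇒ [5, 29, 36, 56, 140, 154]
  SqiX TTCTTTC/3: at [11, 175, 194] ⇒ [14, 178, 197]

Pooled cuts: [5, 7, 14, 29, 36, 48, 56, 61, 83, 92, 101, 111, 120, 123, 140, 154, 162, 178, 192, 197, 204, 213, 228]

Fragment lengths:
  [0,5): 5 bp
  [5,7): 2 bp
  [7,14): 7 bp
  [14,29): 15 bp
  [29,36): 7 bp
  [36,48): 12 bp
  [48,56): 8 bp
  [56,61): 5 bp
  [61,83): 22 bp
  [83,92): 9 bp
  [92,101): 9 bp
  [101,111): 10 bp
  [111,120): 9 bp
  [120,123): 3 bp
  [123,140): 17 bp
  [140,154): 14 bp
  [154,162): 8 bp
  [162,178): 16 bp
  [178,192): 14 bp
  [192,197): 5 bp
  [197,204): 7 bp
  [204,213): 9 bp
  [213,228): 15 bp
  [228,238): 10 bp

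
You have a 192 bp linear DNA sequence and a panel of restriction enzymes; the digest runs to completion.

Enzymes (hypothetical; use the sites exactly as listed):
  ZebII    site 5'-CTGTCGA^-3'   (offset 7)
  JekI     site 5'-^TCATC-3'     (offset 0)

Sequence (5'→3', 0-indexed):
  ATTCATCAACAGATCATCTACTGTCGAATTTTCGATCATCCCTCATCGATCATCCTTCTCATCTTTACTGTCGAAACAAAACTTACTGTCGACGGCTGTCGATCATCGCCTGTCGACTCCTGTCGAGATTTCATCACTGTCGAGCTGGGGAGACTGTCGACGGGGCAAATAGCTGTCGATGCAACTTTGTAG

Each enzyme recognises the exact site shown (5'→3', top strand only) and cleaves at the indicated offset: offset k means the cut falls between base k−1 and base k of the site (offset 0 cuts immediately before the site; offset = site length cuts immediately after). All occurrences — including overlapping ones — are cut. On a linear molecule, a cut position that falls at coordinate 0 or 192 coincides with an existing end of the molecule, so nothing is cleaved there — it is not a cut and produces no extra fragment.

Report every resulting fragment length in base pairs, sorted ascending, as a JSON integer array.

[2,4,7,7,8,9,10,10,11,13,13,14,14,16,17,18,19]

Scan for sites:
  ZebII (CTGTCGA, off=7): starts [20, 67, 85, 95, 109, 119, 136, 153, 172] → cuts [27, 74, 92, 102, 116, 126, 143, 160, 179]
  JekI (TCATC, off=0): starts [2, 13, 35, 42, 49, 58, 102, 130] → cuts [2, 13, 35, 42, 49, 58, 102, 130]

Pooled cuts: [2, 13, 27, 35, 42, 49, 58, 74, 92, 102, 116, 126, 130, 143, 160, 179]

Fragments:
  [0,2): 2 bp
  [2,13): 11 bp
  [13,27): 14 bp
  [27,35): 8 bp
  [35,42): 7 bp
  [42,49): 7 bp
  [49,58): 9 bp
  [58,74): 16 bp
  [74,92): 18 bp
  [92,102): 10 bp
  [102,116): 14 bp
  [116,126): 10 bp
  [126,130): 4 bp
  [130,143): 13 bp
  [143,160): 17 bp
  [160,179): 19 bp
  [179,192): 13 bp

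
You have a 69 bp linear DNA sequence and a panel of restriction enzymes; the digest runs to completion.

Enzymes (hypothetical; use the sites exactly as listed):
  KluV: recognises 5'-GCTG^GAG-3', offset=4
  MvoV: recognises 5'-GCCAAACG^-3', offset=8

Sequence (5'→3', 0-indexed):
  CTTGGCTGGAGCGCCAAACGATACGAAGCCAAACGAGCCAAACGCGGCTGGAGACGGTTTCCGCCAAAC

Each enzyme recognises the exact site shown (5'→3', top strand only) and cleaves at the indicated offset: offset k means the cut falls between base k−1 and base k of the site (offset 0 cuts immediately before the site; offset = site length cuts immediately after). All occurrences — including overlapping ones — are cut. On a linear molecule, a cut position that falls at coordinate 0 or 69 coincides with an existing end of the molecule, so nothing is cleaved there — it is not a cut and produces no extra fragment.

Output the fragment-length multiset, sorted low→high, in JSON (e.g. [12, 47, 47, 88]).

[6,8,9,12,15,19]

Scan for sites:
  KluV (GCTGGAG, off=4): starts [4, 46] → cuts [8, 50]
  MvoV (GCCAAACG, off=8): starts [12, 27, 36] → cuts [20, 35, 44]

Pooled cuts: [8, 20, 35, 44, 50]

Fragment lengths:
  [0,8): 8 bp
  [8,20): 12 bp
  [20,35): 15 bp
  [35,44): 9 bp
  [44,50): 6 bp
  [50,69): 19 bp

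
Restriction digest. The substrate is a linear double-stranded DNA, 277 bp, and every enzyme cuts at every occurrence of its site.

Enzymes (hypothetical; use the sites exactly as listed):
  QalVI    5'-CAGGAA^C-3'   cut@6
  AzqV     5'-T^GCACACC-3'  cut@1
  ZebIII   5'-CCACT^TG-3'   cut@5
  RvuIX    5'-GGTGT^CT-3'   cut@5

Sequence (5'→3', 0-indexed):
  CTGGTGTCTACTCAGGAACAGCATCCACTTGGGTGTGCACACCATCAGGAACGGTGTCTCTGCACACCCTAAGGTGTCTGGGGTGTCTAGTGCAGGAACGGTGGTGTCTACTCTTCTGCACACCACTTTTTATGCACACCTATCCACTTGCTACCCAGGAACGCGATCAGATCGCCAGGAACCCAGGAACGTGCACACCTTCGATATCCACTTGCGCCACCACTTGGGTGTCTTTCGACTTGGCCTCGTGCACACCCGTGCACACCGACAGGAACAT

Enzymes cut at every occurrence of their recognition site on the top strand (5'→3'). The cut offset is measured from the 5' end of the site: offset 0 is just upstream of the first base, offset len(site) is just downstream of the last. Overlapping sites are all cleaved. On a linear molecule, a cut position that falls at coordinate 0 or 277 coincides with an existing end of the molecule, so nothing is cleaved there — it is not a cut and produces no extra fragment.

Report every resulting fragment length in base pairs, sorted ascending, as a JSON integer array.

[3,3,4,6,7,7,7,8,9,9,10,10,11,11,12,12,13,15,15,15,16,16,18,20,20]

Per-enzyme occurrences:
  QalVI CAGGAAC/6: at [12, 45, 92, 155, 175, 183, 268] ⇒ [18, 51, 98, 161, 181, 189, 274]
  AzqV TGCACACC/1: at [35, 60, 116, 132, 191, 248, 258] ⇒ [36, 61, 117, 133, 192, 249, 259]
  ZebIII CCACTTG/5: at [24, 143, 207, 219] ⇒ [29, 148, 212, 224]
  RvuIX GGTGTCT/5: at [2, 52, 72, 81, 102, 226] ⇒ [7, 57, 77, 86, 107, 231]

Pooled cuts: [7, 18, 29, 36, 51, 57, 61, 77, 86, 98, 107, 117, 133, 148, 161, 181, 189, 192, 212, 224, 231, 249, 259, 274]

Fragments:
  [0,7): 7 bp
  [7,18): 11 bp
  [18,29): 11 bp
  [29,36): 7 bp
  [36,51): 15 bp
  [51,57): 6 bp
  [57,61): 4 bp
  [61,77): 16 bp
  [77,86): 9 bp
  [86,98): 12 bp
  [98,107): 9 bp
  [107,117): 10 bp
  [117,133): 16 bp
  [133,148): 15 bp
  [148,161): 13 bp
  [161,181): 20 bp
  [181,189): 8 bp
  [189,192): 3 bp
  [192,212): 20 bp
  [212,224): 12 bp
  [224,231): 7 bp
  [231,249): 18 bp
  [249,259): 10 bp
  [259,274): 15 bp
  [274,277): 3 bp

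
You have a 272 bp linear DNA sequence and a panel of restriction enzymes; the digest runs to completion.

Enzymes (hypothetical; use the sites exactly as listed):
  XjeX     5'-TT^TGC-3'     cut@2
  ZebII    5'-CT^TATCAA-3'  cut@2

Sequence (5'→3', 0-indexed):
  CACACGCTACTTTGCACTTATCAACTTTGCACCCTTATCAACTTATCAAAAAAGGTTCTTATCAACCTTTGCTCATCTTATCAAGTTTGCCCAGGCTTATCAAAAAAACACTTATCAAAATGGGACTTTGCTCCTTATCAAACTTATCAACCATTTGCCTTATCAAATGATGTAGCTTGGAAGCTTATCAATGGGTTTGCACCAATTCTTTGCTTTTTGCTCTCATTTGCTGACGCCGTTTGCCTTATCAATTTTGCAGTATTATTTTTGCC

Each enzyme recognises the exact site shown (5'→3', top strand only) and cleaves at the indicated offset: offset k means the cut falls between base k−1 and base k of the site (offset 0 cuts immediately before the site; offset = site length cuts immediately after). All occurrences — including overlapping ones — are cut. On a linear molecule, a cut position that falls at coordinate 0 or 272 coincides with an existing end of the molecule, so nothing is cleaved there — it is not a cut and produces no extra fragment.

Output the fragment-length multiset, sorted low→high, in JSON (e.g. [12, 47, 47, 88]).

Per-enzyme occurrences:
  XjeX (TTTGC, off=2): starts [10, 25, 67, 85, 126, 153, 195, 208, 215, 225, 238, 252, 266] → cuts [12, 27, 69, 87, 128, 155, 197, 210, 217, 227, 240, 254, 268]
  ZebII (CTTATCAA, off=2): starts [16, 33, 41, 57, 76, 95, 110, 133, 142, 158, 183, 243] → cuts [18, 35, 43, 59, 78, 97, 112, 135, 144, 160, 185, 245]

All cut coordinates (distinct, sorted): [12, 18, 27, 35, 43, 59, 69, 78, 87, 97, 112, 128, 135, 144, 155, 160, 185, 197, 210, 217, 227, 240, 245, 254, 268]

Fragments:
  [0,12): 12 bp
  [12,18): 6 bp
  [18,27): 9 bp
  [27,35): 8 bp
  [35,43): 8 bp
  [43,59): 16 bp
  [59,69): 10 bp
  [69,78): 9 bp
  [78,87): 9 bp
  [87,97): 10 bp
  [97,112): 15 bp
  [112,128): 16 bp
  [128,135): 7 bp
  [135,144): 9 bp
  [144,155): 11 bp
  [155,160): 5 bp
  [160,185): 25 bp
  [185,197): 12 bp
  [197,210): 13 bp
  [210,217): 7 bp
  [217,227): 10 bp
  [227,240): 13 bp
  [240,245): 5 bp
  [245,254): 9 bp
  [254,268): 14 bp
  [268,272): 4 bp

[4,5,5,6,7,7,8,8,9,9,9,9,9,10,10,10,11,12,12,13,13,14,15,16,16,25]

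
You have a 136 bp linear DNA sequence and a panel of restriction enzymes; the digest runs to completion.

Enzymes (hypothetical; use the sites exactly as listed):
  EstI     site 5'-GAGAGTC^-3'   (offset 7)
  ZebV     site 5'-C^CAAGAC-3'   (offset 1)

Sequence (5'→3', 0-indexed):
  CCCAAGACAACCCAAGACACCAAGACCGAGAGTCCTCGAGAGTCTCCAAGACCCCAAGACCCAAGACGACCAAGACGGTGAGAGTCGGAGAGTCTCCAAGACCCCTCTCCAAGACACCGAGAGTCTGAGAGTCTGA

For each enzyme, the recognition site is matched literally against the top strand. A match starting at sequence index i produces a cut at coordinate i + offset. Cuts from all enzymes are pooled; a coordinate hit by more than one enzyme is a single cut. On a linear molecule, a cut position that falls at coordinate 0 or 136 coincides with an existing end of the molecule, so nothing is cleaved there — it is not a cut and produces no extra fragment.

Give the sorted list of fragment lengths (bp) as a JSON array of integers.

[2,2,2,3,7,8,8,8,8,9,10,10,13,14,16,16]

Per-enzyme occurrences:
  EstI GAGAGTC/7: at [27, 37, 79, 87, 118, 126] ⇒ [34, 44, 86, 94, 125, 133]
  ZebV CCAAGAC/1: at [1, 11, 19, 45, 53, 60, 69, 95, 108] ⇒ [2, 12, 20, 46, 54, 61, 70, 96, 109]

Pooled cuts: [2, 12, 20, 34, 44, 46, 54, 61, 70, 86, 94, 96, 109, 125, 133]

Fragment lengths:
  [0,2): 2 bp
  [2,12): 10 bp
  [12,20): 8 bp
  [20,34): 14 bp
  [34,44): 10 bp
  [44,46): 2 bp
  [46,54): 8 bp
  [54,61): 7 bp
  [61,70): 9 bp
  [70,86): 16 bp
  [86,94): 8 bp
  [94,96): 2 bp
  [96,109): 13 bp
  [109,125): 16 bp
  [125,133): 8 bp
  [133,136): 3 bp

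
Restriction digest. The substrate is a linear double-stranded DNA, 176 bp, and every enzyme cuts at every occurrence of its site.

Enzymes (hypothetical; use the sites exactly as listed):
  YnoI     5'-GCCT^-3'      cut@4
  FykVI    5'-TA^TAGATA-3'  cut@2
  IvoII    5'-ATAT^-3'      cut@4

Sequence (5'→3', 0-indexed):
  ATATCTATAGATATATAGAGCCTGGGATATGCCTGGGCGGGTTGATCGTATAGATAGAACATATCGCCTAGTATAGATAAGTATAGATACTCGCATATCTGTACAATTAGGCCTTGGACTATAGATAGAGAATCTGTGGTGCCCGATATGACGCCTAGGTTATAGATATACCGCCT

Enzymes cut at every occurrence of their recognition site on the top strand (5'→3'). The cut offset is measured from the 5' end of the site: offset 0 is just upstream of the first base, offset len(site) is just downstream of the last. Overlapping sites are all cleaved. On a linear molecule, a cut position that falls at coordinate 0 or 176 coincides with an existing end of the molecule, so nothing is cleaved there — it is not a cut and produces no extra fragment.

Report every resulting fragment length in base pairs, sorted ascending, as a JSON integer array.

[2,3,4,4,4,5,6,7,7,7,7,7,7,7,10,14,15,16,16,28]

Site scan:
  YnoI GCCT/4: at [19, 30, 65, 110, 152, 172] ⇒ [23, 34, 69, 114, 156] (position 176 is a terminus of the linear molecule — no cut)
  FykVI TATAGATA/2: at [5, 48, 71, 81, 119, 160] ⇒ [7, 50, 73, 83, 121, 162]
  IvoII ATAT/4: at [0, 10, 12, 26, 60, 94, 145, 165] ⇒ [4, 14, 16, 30, 64, 98, 149, 169]

All cut coordinates (distinct, sorted): [4, 7, 14, 16, 23, 30, 34, 50, 64, 69, 73, 83, 98, 114, 121, 149, 156, 162, 169]

Fragments:
  [0,4): 4 bp
  [4,7): 3 bp
  [7,14): 7 bp
  [14,16): 2 bp
  [16,23): 7 bp
  [23,30): 7 bp
  [30,34): 4 bp
  [34,50): 16 bp
  [50,64): 14 bp
  [64,69): 5 bp
  [69,73): 4 bp
  [73,83): 10 bp
  [83,98): 15 bp
  [98,114): 16 bp
  [114,121): 7 bp
  [121,149): 28 bp
  [149,156): 7 bp
  [156,162): 6 bp
  [162,169): 7 bp
  [169,176): 7 bp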